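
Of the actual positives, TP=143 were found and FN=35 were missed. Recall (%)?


Recall = TP/(TP+FN)
= 143/(143+35)
= 143/178 = 80.34%

80.34%


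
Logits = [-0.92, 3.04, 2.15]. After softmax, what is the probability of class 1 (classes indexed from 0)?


Exponentials: e^-0.92=0.3985, e^3.04=20.9052, e^2.15=8.5849
Sum = 29.8886
Softmax = [0.0133, 0.6994, 0.2872]
p[1] = 20.9052/29.8886 = 0.6994

0.6994


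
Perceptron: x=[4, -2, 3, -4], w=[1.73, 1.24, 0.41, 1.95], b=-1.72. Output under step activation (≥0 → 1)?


z = (4)·(1.73) + (-2)·(1.24) + (3)·(0.41) + (-4)·(1.95) - 1.72
  = -3.85
step(z) = 0 (z<0)

0


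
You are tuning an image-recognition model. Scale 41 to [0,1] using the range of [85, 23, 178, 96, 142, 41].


min=23, max=178
(41-23)/(178-23) = 18/155 = 0.1161

0.1161


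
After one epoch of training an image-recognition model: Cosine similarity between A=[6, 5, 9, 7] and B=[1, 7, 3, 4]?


A·B = 6·1 + 5·7 + 9·3 + 7·4 = 96
‖A‖ = √191 = 13.8203, ‖B‖ = √75 = 8.6603
cos = 96/(√191·√75) = 96/√14325 = 0.8021

0.8021


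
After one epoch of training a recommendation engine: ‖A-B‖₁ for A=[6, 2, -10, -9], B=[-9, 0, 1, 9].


d = |6+ 9| + |2-0| + |-10-1| + |-9-9|
  = 15 + 2 + 11 + 18
  = 46

46


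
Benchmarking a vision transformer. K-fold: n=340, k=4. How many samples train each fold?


Fold size = 340/4 = 85
Training per fold = 340 - 85 = 255

255


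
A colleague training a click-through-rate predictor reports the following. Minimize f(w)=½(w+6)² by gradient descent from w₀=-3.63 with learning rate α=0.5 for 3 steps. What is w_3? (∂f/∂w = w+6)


step 1: grad = -3.63+6 = 2.37; w = -3.63 - 0.5·(2.37) = -4.815
step 2: grad = -4.815+6 = 1.185; w = -4.815 - 0.5·(1.185) = -5.4075
step 3: grad = -5.4075+6 = 0.5925; w = -5.4075 - 0.5·(0.5925) = -5.70375

-5.70375


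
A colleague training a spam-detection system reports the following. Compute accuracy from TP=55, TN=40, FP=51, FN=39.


Accuracy = (TP+TN)/(TP+TN+FP+FN)
= (55+40)/(185)
= 95/185 = 51.35%

51.35%


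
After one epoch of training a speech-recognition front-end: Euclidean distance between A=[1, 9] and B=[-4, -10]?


d = √((1+ 4)² + (9+ 10)²)
  = √(25 + 361)
  = √386 = 19.6469

19.6469


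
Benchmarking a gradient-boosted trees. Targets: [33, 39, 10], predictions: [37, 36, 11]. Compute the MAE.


Absolute errors: |33-37|=4, |39-36|=3, |10-11|=1
Sum = 8
MAE = 8/3 = 8/3

8/3


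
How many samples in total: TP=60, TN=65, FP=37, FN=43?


Total = TP + TN + FP + FN
= 60 + 65 + 37 + 43
= 205
(Predicted positive: 97, predicted negative: 108)

205


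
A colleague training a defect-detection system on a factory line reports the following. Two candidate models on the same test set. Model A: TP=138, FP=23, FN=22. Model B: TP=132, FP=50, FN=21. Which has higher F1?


Model A: P=138/161=0.8571, R=138/160=0.8625, F1=2PR/(P+R)=2TP/(2TP+FP+FN)=276/321=0.8598
Model B: P=132/182=0.7253, R=132/153=0.8627, F1=2PR/(P+R)=2TP/(2TP+FP+FN)=264/335=0.7881
0.8598 > 0.7881 → Model A

Model A


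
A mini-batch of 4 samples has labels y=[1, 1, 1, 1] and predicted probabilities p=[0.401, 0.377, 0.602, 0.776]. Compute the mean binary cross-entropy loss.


L[0] = -ln(0.401) = 0.9138
L[1] = -ln(0.377) = 0.9755
L[2] = -ln(0.602) = 0.5075
L[3] = -ln(0.776) = 0.2536
mean = (0.9138 + 0.9755 + 0.5075 + 0.2536)/4 = 0.6626

0.6626


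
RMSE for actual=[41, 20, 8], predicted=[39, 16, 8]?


MSE = 20/3 = 6.6667
RMSE = √(20/3) = 2.582

2.582


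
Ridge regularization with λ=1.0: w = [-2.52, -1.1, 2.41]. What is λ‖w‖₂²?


‖w‖₂² = (-2.52)² + (-1.1)² + (2.41)²
     = 6.3504 + 1.21 + 5.8081
     = 13.3685
λ·‖w‖₂² = 1.0·13.3685 = 13.3685

13.3685


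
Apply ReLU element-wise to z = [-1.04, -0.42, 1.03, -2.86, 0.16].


ReLU(-1.04) = max(0, -1.04) = 0.0
ReLU(-0.42) = max(0, -0.42) = 0.0
ReLU(1.03) = max(0, 1.03) = 1.03
ReLU(-2.86) = max(0, -2.86) = 0.0
ReLU(0.16) = max(0, 0.16) = 0.16
result = [0.0, 0.0, 1.03, 0.0, 0.16]

[0.0, 0.0, 1.03, 0.0, 0.16]


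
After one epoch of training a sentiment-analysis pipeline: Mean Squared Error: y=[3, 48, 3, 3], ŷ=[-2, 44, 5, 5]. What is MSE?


Squared errors: (3+ 2)²=25, (48-44)²=16, (3-5)²=4, (3-5)²=4
Sum = 49
MSE = 49/4 = 49/4

49/4


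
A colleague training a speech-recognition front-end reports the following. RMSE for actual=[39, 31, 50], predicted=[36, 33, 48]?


MSE = 17/3 = 5.6667
RMSE = √(17/3) = 2.3805

2.3805


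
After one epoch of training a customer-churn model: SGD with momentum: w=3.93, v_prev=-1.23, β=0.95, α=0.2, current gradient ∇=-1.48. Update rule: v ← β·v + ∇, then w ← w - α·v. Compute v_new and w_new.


v_new = 0.95·-1.23 - 1.48 = -1.1685 - 1.48 = -2.6485
w_new = 3.93 - 0.2·-2.6485 = 3.93 + 0.5297 = 4.4597

v_new=-2.6485, w_new=4.4597


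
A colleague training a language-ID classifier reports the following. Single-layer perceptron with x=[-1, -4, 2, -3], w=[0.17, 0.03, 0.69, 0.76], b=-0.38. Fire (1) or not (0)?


z = (-1)·(0.17) + (-4)·(0.03) + (2)·(0.69) + (-3)·(0.76) - 0.38
  = -1.57
step(z) = 0 (z<0)

0


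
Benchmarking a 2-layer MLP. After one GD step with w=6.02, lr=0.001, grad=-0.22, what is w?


w_new = w - α·∇
= 6.02 - 0.001·-0.22
= 6.02 + 0.00022
= 6.02022

6.02022


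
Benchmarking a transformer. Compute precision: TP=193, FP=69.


Precision = TP/(TP+FP)
= 193/(193+69)
= 193/262 = 73.66%

73.66%


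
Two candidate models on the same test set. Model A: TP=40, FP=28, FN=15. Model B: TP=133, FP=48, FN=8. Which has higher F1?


Model A: P=40/68=0.5882, R=40/55=0.7273, F1=2PR/(P+R)=2TP/(2TP+FP+FN)=80/123=0.6504
Model B: P=133/181=0.7348, R=133/141=0.9433, F1=2PR/(P+R)=2TP/(2TP+FP+FN)=266/322=0.8261
0.6504 < 0.8261 → Model B

Model B


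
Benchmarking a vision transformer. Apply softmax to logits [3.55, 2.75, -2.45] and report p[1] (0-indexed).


Exponentials: e^3.55=34.8133, e^2.75=15.6426, e^-2.45=0.0863
Sum = 50.5422
Softmax = [0.6888, 0.3095, 0.0017]
p[1] = 15.6426/50.5422 = 0.3095

0.3095


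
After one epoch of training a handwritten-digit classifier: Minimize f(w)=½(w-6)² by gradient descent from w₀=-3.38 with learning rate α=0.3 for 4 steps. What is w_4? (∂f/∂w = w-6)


step 1: grad = -3.38-6 = -9.38; w = -3.38 - 0.3·(-9.38) = -0.566
step 2: grad = -0.566-6 = -6.566; w = -0.566 - 0.3·(-6.566) = 1.4038
step 3: grad = 1.4038-6 = -4.5962; w = 1.4038 - 0.3·(-4.5962) = 2.78266
step 4: grad = 2.78266-6 = -3.21734; w = 2.78266 - 0.3·(-3.21734) = 3.747862

3.747862


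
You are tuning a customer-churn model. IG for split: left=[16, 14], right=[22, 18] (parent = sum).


Parent = [38, 32], H_parent = 0.9947
H_left = 0.9968 (n=30), H_right = 0.9928 (n=40)
H_children = (30/70)·0.9968 + (40/70)·0.9928 = 0.9945
IG = 0.9947 - 0.9945 = 0.0002

0.0002


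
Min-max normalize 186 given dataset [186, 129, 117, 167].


min=117, max=186
(186-117)/(186-117) = 69/69 = 1.0

1.0


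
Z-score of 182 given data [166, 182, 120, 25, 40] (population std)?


μ = 106.6, σ = 64.0112
z = (182 - 106.6)/64.0112 = 1.1779

1.1779


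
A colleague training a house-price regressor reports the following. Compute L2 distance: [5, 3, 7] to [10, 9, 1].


d = √((5-10)² + (3-9)² + (7-1)²)
  = √(25 + 36 + 36)
  = √97 = 9.8489

9.8489


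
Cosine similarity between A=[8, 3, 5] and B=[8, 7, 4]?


A·B = 8·8 + 3·7 + 5·4 = 105
‖A‖ = √98 = 9.8995, ‖B‖ = √129 = 11.3578
cos = 105/(√98·√129) = 105/√12642 = 0.9339

0.9339


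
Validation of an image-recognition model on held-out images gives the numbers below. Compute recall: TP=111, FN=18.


Recall = TP/(TP+FN)
= 111/(111+18)
= 111/129 = 86.05%

86.05%


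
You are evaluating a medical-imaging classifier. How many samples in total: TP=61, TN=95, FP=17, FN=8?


Total = TP + TN + FP + FN
= 61 + 95 + 17 + 8
= 181
(Predicted positive: 78, predicted negative: 103)

181


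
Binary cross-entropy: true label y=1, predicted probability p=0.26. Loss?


BCE = -[y·ln(p) + (1-y)·ln(1-p)]
= -1·ln(0.26) - 0
= -ln(0.26) = 1.3471

1.3471


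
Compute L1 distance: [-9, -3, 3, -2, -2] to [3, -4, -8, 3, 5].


d = |-9-3| + |-3+ 4| + |3+ 8| + |-2-3| + |-2-5|
  = 12 + 1 + 11 + 5 + 7
  = 36

36


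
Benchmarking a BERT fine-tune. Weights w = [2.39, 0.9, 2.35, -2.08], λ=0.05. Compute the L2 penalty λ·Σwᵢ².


‖w‖₂² = (2.39)² + (0.9)² + (2.35)² + (-2.08)²
     = 5.7121 + 0.81 + 5.5225 + 4.3264
     = 16.371
λ·‖w‖₂² = 0.05·16.371 = 0.81855

0.81855


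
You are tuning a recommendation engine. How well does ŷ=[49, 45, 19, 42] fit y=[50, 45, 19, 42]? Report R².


ȳ = 39
SS_res = Σ(y-ŷ)² = 1
SS_tot = Σ(y-ȳ)² = 566
R² = 1 - SS_res/SS_tot = 1 - 0.0018 = 0.9982

0.9982


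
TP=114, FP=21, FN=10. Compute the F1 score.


Precision = 114/135 = 0.8444
Recall = 114/124 = 0.9194
F1 = 2·P·R/(P+R) = 2·TP/(2·TP+FP+FN) = 228/(228+21+10) = 228/259 = 0.8803

0.8803


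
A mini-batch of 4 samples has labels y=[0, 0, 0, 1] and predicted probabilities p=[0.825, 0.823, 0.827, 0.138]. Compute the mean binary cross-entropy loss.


L[0] = -ln(1-0.825) = -ln(0.175) = 1.743
L[1] = -ln(1-0.823) = -ln(0.177) = 1.7316
L[2] = -ln(1-0.827) = -ln(0.173) = 1.7545
L[3] = -ln(0.138) = 1.9805
mean = (1.743 + 1.7316 + 1.7545 + 1.9805)/4 = 1.8024

1.8024


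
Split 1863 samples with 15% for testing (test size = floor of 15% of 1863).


Test = ⌊1863·15/100⌋ = 279
Train = 1863 - 279 = 1584

Train: 1584, Test: 279


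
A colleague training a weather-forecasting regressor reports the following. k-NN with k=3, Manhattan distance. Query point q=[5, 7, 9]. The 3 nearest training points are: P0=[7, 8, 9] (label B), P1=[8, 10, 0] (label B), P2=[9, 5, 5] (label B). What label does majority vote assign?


d(q,P0) = 3  (label B)
d(q,P1) = 15  (label B)
d(q,P2) = 10  (label B)
Votes: A=0, B=3
Majority → B

B


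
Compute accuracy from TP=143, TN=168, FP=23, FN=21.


Accuracy = (TP+TN)/(TP+TN+FP+FN)
= (143+168)/(355)
= 311/355 = 87.61%

87.61%


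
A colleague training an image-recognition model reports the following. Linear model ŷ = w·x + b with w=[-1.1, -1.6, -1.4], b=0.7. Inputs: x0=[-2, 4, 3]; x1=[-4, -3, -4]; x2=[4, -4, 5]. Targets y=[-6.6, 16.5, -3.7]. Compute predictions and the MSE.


ŷ0 = (-1.1)·(-2) + (-1.6)·(4) + (-1.4)·(3) + 0.7 = -7.7
ŷ1 = (-1.1)·(-4) + (-1.6)·(-3) + (-1.4)·(-4) + 0.7 = 15.5
ŷ2 = (-1.1)·(4) + (-1.6)·(-4) + (-1.4)·(5) + 0.7 = -4.3
errors² = [1.21, 1.0, 0.36]
MSE = 2.5700/3 = 0.8567

0.8567


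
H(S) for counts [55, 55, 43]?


Probabilities: [55/153, 55/153, 43/153] ≈ [0.3595, 0.3595, 0.281]
H = -((55/153)·log₂(55/153) + (55/153)·log₂(55/153) + (43/153)·log₂(43/153))
  = 1.5758 bits

1.5758 bits


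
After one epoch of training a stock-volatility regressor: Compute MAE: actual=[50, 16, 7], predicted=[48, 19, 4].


Absolute errors: |50-48|=2, |16-19|=3, |7-4|=3
Sum = 8
MAE = 8/3 = 8/3

8/3


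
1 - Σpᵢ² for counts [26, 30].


Probabilities: [26/56, 30/56] ≈ [0.4643, 0.5357]
Σpᵢ² = (676 + 900)/56² = 1576/3136
Gini = 1 - Σpᵢ² = 1 - 1576/3136 = 0.4974

0.4974


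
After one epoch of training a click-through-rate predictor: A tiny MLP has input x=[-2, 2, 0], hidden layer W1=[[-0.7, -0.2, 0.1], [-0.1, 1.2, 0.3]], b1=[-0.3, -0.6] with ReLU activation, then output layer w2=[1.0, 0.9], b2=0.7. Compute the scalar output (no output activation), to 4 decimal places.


z1[0] = (-0.7)·(-2) + (-0.2)·(2) + (0.1)·(0) - 0.3 = 0.7
z1[1] = (-0.1)·(-2) + (1.2)·(2) + (0.3)·(0) - 0.6 = 2.0
h = ReLU(z1) = [0.7, 2.0]
output = (1.0)·(0.7) + (0.9)·(2.0) + 0.7 = 3.2

3.2


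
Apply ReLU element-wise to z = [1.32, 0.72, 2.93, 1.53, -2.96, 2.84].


ReLU(1.32) = max(0, 1.32) = 1.32
ReLU(0.72) = max(0, 0.72) = 0.72
ReLU(2.93) = max(0, 2.93) = 2.93
ReLU(1.53) = max(0, 1.53) = 1.53
ReLU(-2.96) = max(0, -2.96) = 0.0
ReLU(2.84) = max(0, 2.84) = 2.84
result = [1.32, 0.72, 2.93, 1.53, 0.0, 2.84]

[1.32, 0.72, 2.93, 1.53, 0.0, 2.84]


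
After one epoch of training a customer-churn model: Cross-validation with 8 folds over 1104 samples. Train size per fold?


Fold size = 1104/8 = 138
Training per fold = 1104 - 138 = 966

966


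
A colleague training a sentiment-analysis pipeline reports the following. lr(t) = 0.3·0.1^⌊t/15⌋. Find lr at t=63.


n_drops = ⌊63/15⌋ = 4
lr = 0.3·0.1^4 = 0.3·0.0001 = 0.00003

0.00003


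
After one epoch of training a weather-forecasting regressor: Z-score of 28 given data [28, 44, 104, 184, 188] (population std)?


μ = 109.6, σ = 67.3427
z = (28 - 109.6)/67.3427 = -1.2117

-1.2117


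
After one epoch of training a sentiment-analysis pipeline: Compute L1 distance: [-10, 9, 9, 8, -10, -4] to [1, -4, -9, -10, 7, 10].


d = |-10-1| + |9+ 4| + |9+ 9| + |8+ 10| + |-10-7| + |-4-10|
  = 11 + 13 + 18 + 18 + 17 + 14
  = 91

91


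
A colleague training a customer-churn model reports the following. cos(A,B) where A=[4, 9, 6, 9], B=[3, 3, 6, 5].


A·B = 4·3 + 9·3 + 6·6 + 9·5 = 120
‖A‖ = √214 = 14.6287, ‖B‖ = √79 = 8.8882
cos = 120/(√214·√79) = 120/√16906 = 0.9229

0.9229


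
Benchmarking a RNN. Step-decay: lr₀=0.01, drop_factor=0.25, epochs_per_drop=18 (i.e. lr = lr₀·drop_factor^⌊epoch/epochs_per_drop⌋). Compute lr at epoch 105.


n_drops = ⌊105/18⌋ = 5
lr = 0.01·0.25^5 = 0.01·0.0009765625 = 0.000009765625

0.000009765625


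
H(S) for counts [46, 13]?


Probabilities: [46/59, 13/59] ≈ [0.7797, 0.2203]
H = -((46/59)·log₂(46/59) + (13/59)·log₂(13/59))
  = 0.7608 bits

0.7608 bits


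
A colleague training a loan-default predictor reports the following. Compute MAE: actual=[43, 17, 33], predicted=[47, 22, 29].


Absolute errors: |43-47|=4, |17-22|=5, |33-29|=4
Sum = 13
MAE = 13/3 = 13/3

13/3


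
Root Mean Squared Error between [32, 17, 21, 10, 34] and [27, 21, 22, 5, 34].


MSE = 67/5 = 13.4
RMSE = √(67/5) = 3.6606

3.6606


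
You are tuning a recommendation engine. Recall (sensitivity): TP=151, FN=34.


Recall = TP/(TP+FN)
= 151/(151+34)
= 151/185 = 81.62%

81.62%


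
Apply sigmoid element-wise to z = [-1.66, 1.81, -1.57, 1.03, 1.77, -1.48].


σ(-1.66) = 1/(1+e^1.66) = 0.1598
σ(1.81) = 1/(1+e^-1.81) = 0.8594
σ(-1.57) = 1/(1+e^1.57) = 0.1722
σ(1.03) = 1/(1+e^-1.03) = 0.7369
σ(1.77) = 1/(1+e^-1.77) = 0.8545
σ(-1.48) = 1/(1+e^1.48) = 0.1854
result = [0.1598, 0.8594, 0.1722, 0.7369, 0.8545, 0.1854]

[0.1598, 0.8594, 0.1722, 0.7369, 0.8545, 0.1854]


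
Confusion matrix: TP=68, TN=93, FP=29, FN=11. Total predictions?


Total = TP + TN + FP + FN
= 68 + 93 + 29 + 11
= 201
(Predicted positive: 97, predicted negative: 104)

201


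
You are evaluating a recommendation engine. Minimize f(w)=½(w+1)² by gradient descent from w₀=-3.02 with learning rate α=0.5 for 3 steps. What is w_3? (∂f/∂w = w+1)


step 1: grad = -3.02+1 = -2.02; w = -3.02 - 0.5·(-2.02) = -2.01
step 2: grad = -2.01+1 = -1.01; w = -2.01 - 0.5·(-1.01) = -1.505
step 3: grad = -1.505+1 = -0.505; w = -1.505 - 0.5·(-0.505) = -1.2525

-1.2525


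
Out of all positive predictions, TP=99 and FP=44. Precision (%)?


Precision = TP/(TP+FP)
= 99/(99+44)
= 99/143 = 69.23%

69.23%


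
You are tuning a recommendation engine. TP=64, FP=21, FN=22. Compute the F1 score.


Precision = 64/85 = 0.7529
Recall = 64/86 = 0.7442
F1 = 2·P·R/(P+R) = 2·TP/(2·TP+FP+FN) = 128/(128+21+22) = 128/171 = 0.7485

0.7485


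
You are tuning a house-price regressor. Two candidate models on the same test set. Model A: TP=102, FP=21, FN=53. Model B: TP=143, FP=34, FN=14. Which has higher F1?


Model A: P=102/123=0.8293, R=102/155=0.6581, F1=2PR/(P+R)=2TP/(2TP+FP+FN)=204/278=0.7338
Model B: P=143/177=0.8079, R=143/157=0.9108, F1=2PR/(P+R)=2TP/(2TP+FP+FN)=286/334=0.8563
0.7338 < 0.8563 → Model B

Model B


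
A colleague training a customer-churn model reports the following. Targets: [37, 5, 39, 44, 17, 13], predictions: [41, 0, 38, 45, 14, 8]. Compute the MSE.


Squared errors: (37-41)²=16, (5-0)²=25, (39-38)²=1, (44-45)²=1, (17-14)²=9, (13-8)²=25
Sum = 77
MSE = 77/6 = 77/6

77/6


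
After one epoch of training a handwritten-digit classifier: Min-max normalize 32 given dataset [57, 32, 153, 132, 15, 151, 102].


min=15, max=153
(32-15)/(153-15) = 17/138 = 0.1232

0.1232


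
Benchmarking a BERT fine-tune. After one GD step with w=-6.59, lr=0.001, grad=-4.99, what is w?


w_new = w - α·∇
= -6.59 - 0.001·-4.99
= -6.59 + 0.00499
= -6.58501

-6.58501


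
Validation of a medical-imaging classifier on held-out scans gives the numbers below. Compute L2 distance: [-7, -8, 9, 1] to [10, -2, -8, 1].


d = √((-7-10)² + (-8+ 2)² + (9+ 8)² + (1-1)²)
  = √(289 + 36 + 289 + 0)
  = √614 = 24.779

24.779


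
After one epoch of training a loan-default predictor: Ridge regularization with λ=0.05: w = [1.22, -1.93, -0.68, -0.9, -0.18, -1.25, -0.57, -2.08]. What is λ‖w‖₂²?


‖w‖₂² = (1.22)² + (-1.93)² + (-0.68)² + (-0.9)² + (-0.18)² + (-1.25)² + (-0.57)² + (-2.08)²
     = 1.4884 + 3.7249 + 0.4624 + 0.81 + 0.0324 + 1.5625 + 0.3249 + 4.3264
     = 12.7319
λ·‖w‖₂² = 0.05·12.7319 = 0.636595

0.636595


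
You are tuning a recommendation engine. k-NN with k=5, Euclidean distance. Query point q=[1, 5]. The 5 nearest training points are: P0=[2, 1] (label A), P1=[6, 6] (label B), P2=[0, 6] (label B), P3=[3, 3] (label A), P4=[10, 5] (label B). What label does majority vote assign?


d(q,P0) = 4.1231  (label A)
d(q,P1) = 5.099  (label B)
d(q,P2) = 1.4142  (label B)
d(q,P3) = 2.8284  (label A)
d(q,P4) = 9.0  (label B)
Votes: A=2, B=3
Majority → B

B


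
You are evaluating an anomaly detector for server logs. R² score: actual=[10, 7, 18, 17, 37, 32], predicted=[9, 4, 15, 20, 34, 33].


ȳ = 20.1667
SS_res = Σ(y-ŷ)² = 38
SS_tot = Σ(y-ȳ)² = 714.83
R² = 1 - SS_res/SS_tot = 1 - 0.0532 = 0.9468

0.9468


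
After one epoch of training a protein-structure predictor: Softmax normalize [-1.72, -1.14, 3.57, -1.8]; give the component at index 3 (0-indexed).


Exponentials: e^-1.72=0.1791, e^-1.14=0.3198, e^3.57=35.5166, e^-1.8=0.1653
Sum = 36.1808
Softmax = [0.0049, 0.0088, 0.9816, 0.0046]
p[3] = 0.1653/36.1808 = 0.0046

0.0046


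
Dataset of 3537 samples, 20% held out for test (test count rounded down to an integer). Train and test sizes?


Test = ⌊3537·20/100⌋ = 707
Train = 3537 - 707 = 2830

Train: 2830, Test: 707


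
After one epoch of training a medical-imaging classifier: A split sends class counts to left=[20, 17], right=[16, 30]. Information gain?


Parent = [36, 47], H_parent = 0.9873
H_left = 0.9953 (n=37), H_right = 0.9321 (n=46)
H_children = (37/83)·0.9953 + (46/83)·0.9321 = 0.9603
IG = 0.9873 - 0.9603 = 0.027

0.027


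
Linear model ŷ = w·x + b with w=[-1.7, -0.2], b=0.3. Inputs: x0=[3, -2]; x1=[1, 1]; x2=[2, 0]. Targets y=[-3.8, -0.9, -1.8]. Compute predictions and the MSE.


ŷ0 = (-1.7)·(3) + (-0.2)·(-2) + 0.3 = -4.4
ŷ1 = (-1.7)·(1) + (-0.2)·(1) + 0.3 = -1.6
ŷ2 = (-1.7)·(2) + (-0.2)·(0) + 0.3 = -3.1
errors² = [0.36, 0.49, 1.69]
MSE = 2.5400/3 = 0.8467

0.8467


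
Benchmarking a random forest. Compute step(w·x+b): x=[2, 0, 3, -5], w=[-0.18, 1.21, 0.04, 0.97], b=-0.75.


z = (2)·(-0.18) + (0)·(1.21) + (3)·(0.04) + (-5)·(0.97) - 0.75
  = -5.84
step(z) = 0 (z<0)

0


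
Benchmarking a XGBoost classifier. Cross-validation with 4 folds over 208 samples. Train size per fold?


Fold size = 208/4 = 52
Training per fold = 208 - 52 = 156

156


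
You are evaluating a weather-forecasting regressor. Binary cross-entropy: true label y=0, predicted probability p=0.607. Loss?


BCE = -[y·ln(p) + (1-y)·ln(1-p)]
= -0 - 1·ln(1-0.607)
= -ln(0.393) = 0.9339

0.9339


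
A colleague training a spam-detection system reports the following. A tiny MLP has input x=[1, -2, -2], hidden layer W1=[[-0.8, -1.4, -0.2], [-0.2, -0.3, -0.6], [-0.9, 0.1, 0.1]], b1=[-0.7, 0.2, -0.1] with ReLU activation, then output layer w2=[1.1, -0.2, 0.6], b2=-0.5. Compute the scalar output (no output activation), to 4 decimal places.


z1[0] = (-0.8)·(1) + (-1.4)·(-2) + (-0.2)·(-2) - 0.7 = 1.7
z1[1] = (-0.2)·(1) + (-0.3)·(-2) + (-0.6)·(-2) + 0.2 = 1.8
z1[2] = (-0.9)·(1) + (0.1)·(-2) + (0.1)·(-2) - 0.1 = -1.4
h = ReLU(z1) = [1.7, 1.8, 0.0]
output = (1.1)·(1.7) + (-0.2)·(1.8) + (0.6)·(0.0) - 0.5 = 1.01

1.01


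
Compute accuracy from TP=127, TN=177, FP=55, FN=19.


Accuracy = (TP+TN)/(TP+TN+FP+FN)
= (127+177)/(378)
= 304/378 = 80.42%

80.42%


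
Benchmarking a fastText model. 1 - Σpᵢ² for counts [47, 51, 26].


Probabilities: [47/124, 51/124, 26/124] ≈ [0.379, 0.4113, 0.2097]
Σpᵢ² = (2209 + 2601 + 676)/124² = 5486/15376
Gini = 1 - Σpᵢ² = 1 - 5486/15376 = 0.6432

0.6432


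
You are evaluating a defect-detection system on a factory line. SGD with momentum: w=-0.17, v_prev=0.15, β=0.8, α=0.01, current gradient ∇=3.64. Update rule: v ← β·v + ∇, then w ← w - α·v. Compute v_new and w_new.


v_new = 0.8·0.15 + 3.64 = 0.12 + 3.64 = 3.76
w_new = -0.17 - 0.01·3.76 = -0.17 - 0.0376 = -0.2076

v_new=3.76, w_new=-0.2076


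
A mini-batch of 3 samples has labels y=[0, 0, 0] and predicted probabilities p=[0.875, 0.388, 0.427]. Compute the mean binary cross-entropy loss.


L[0] = -ln(1-0.875) = -ln(0.125) = 2.0794
L[1] = -ln(1-0.388) = -ln(0.612) = 0.491
L[2] = -ln(1-0.427) = -ln(0.573) = 0.5569
mean = (2.0794 + 0.491 + 0.5569)/3 = 1.0424

1.0424


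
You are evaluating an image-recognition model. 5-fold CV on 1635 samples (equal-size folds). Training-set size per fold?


Fold size = 1635/5 = 327
Training per fold = 1635 - 327 = 1308

1308


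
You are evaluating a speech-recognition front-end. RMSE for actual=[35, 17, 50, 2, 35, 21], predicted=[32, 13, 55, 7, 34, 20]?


MSE = 77/6 = 12.8333
RMSE = √(77/6) = 3.5824

3.5824


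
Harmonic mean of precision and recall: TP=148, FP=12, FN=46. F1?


Precision = 148/160 = 0.925
Recall = 148/194 = 0.7629
F1 = 2·P·R/(P+R) = 2·TP/(2·TP+FP+FN) = 296/(296+12+46) = 296/354 = 0.8362

0.8362


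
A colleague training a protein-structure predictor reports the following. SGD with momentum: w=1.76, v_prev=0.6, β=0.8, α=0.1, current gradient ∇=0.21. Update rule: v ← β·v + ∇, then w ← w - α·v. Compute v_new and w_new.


v_new = 0.8·0.6 + 0.21 = 0.48 + 0.21 = 0.69
w_new = 1.76 - 0.1·0.69 = 1.76 - 0.069 = 1.691

v_new=0.69, w_new=1.691


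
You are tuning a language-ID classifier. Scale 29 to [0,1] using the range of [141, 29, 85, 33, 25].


min=25, max=141
(29-25)/(141-25) = 4/116 = 0.0345

0.0345


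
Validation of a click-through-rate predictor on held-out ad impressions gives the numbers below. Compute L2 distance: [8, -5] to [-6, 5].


d = √((8+ 6)² + (-5-5)²)
  = √(196 + 100)
  = √296 = 17.2047

17.2047


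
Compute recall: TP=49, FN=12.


Recall = TP/(TP+FN)
= 49/(49+12)
= 49/61 = 80.33%

80.33%


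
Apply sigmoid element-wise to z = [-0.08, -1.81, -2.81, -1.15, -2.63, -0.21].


σ(-0.08) = 1/(1+e^0.08) = 0.48
σ(-1.81) = 1/(1+e^1.81) = 0.1406
σ(-2.81) = 1/(1+e^2.81) = 0.0568
σ(-1.15) = 1/(1+e^1.15) = 0.2405
σ(-2.63) = 1/(1+e^2.63) = 0.0672
σ(-0.21) = 1/(1+e^0.21) = 0.4477
result = [0.48, 0.1406, 0.0568, 0.2405, 0.0672, 0.4477]

[0.48, 0.1406, 0.0568, 0.2405, 0.0672, 0.4477]


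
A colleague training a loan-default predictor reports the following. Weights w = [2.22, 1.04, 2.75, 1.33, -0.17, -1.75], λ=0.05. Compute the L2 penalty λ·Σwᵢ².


‖w‖₂² = (2.22)² + (1.04)² + (2.75)² + (1.33)² + (-0.17)² + (-1.75)²
     = 4.9284 + 1.0816 + 7.5625 + 1.7689 + 0.0289 + 3.0625
     = 18.4328
λ·‖w‖₂² = 0.05·18.4328 = 0.92164

0.92164


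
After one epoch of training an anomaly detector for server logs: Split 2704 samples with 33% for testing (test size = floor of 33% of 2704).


Test = ⌊2704·33/100⌋ = 892
Train = 2704 - 892 = 1812

Train: 1812, Test: 892


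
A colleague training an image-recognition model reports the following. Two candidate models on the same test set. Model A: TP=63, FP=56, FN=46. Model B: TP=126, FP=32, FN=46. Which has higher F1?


Model A: P=63/119=0.5294, R=63/109=0.578, F1=2PR/(P+R)=2TP/(2TP+FP+FN)=126/228=0.5526
Model B: P=126/158=0.7975, R=126/172=0.7326, F1=2PR/(P+R)=2TP/(2TP+FP+FN)=252/330=0.7636
0.5526 < 0.7636 → Model B

Model B


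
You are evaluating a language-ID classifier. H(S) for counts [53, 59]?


Probabilities: [53/112, 59/112] ≈ [0.4732, 0.5268]
H = -((53/112)·log₂(53/112) + (59/112)·log₂(59/112))
  = 0.9979 bits

0.9979 bits


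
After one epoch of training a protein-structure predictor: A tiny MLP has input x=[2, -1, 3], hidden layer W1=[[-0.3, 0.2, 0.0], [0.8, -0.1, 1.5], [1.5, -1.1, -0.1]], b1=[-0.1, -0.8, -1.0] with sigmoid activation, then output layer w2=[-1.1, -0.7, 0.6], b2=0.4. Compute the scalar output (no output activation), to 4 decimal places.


z1[0] = (-0.3)·(2) + (0.2)·(-1) + (0.0)·(3) - 0.1 = -0.9
z1[1] = (0.8)·(2) + (-0.1)·(-1) + (1.5)·(3) - 0.8 = 5.4
z1[2] = (1.5)·(2) + (-1.1)·(-1) + (-0.1)·(3) - 1.0 = 2.8
h = sigmoid(z1) = [0.2891, 0.9955, 0.9427]
output = (-1.1)·(0.2891) + (-0.7)·(0.9955) + (0.6)·(0.9427) + 0.4 = -0.0492

-0.0492


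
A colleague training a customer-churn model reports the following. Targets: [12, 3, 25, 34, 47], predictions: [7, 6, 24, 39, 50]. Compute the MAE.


Absolute errors: |12-7|=5, |3-6|=3, |25-24|=1, |34-39|=5, |47-50|=3
Sum = 17
MAE = 17/5 = 17/5

17/5


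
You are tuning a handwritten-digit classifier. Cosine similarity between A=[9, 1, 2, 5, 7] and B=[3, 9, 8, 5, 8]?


A·B = 9·3 + 1·9 + 2·8 + 5·5 + 7·8 = 133
‖A‖ = √160 = 12.6491, ‖B‖ = √243 = 15.5885
cos = 133/(√160·√243) = 133/√38880 = 0.6745

0.6745


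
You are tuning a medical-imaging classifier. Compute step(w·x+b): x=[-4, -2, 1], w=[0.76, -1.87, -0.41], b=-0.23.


z = (-4)·(0.76) + (-2)·(-1.87) + (1)·(-0.41) - 0.23
  = 0.06
step(z) = 1 (z≥0)

1


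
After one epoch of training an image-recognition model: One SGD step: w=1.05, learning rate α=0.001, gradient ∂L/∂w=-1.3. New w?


w_new = w - α·∇
= 1.05 - 0.001·-1.3
= 1.05 + 0.0013
= 1.0513

1.0513


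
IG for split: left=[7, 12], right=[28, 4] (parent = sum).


Parent = [35, 16], H_parent = 0.8974
H_left = 0.9495 (n=19), H_right = 0.5436 (n=32)
H_children = (19/51)·0.9495 + (32/51)·0.5436 = 0.6948
IG = 0.8974 - 0.6948 = 0.2026

0.2026


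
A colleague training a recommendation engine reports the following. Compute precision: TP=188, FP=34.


Precision = TP/(TP+FP)
= 188/(188+34)
= 188/222 = 84.68%

84.68%


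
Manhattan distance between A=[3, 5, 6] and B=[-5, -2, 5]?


d = |3+ 5| + |5+ 2| + |6-5|
  = 8 + 7 + 1
  = 16

16


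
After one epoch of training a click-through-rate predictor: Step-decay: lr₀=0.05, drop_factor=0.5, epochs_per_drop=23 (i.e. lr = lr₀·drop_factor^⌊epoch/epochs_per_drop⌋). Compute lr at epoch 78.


n_drops = ⌊78/23⌋ = 3
lr = 0.05·0.5^3 = 0.05·0.125 = 0.00625

0.00625


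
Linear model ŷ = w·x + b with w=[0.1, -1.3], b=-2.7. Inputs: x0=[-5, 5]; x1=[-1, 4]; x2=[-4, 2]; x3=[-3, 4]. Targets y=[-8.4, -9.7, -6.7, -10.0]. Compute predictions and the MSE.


ŷ0 = (0.1)·(-5) + (-1.3)·(5) - 2.7 = -9.7
ŷ1 = (0.1)·(-1) + (-1.3)·(4) - 2.7 = -8.0
ŷ2 = (0.1)·(-4) + (-1.3)·(2) - 2.7 = -5.7
ŷ3 = (0.1)·(-3) + (-1.3)·(4) - 2.7 = -8.2
errors² = [1.69, 2.89, 1.0, 3.24]
MSE = 8.8200/4 = 2.205

2.205


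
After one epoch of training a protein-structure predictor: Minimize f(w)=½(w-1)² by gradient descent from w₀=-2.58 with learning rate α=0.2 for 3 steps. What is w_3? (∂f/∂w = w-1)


step 1: grad = -2.58-1 = -3.58; w = -2.58 - 0.2·(-3.58) = -1.864
step 2: grad = -1.864-1 = -2.864; w = -1.864 - 0.2·(-2.864) = -1.2912
step 3: grad = -1.2912-1 = -2.2912; w = -1.2912 - 0.2·(-2.2912) = -0.83296

-0.83296


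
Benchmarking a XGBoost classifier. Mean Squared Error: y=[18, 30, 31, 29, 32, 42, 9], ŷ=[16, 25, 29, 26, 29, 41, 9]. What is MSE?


Squared errors: (18-16)²=4, (30-25)²=25, (31-29)²=4, (29-26)²=9, (32-29)²=9, (42-41)²=1, (9-9)²=0
Sum = 52
MSE = 52/7 = 52/7

52/7


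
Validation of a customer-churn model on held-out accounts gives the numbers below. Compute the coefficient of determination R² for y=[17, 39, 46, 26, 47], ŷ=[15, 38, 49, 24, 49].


ȳ = 35
SS_res = Σ(y-ŷ)² = 22
SS_tot = Σ(y-ȳ)² = 686
R² = 1 - SS_res/SS_tot = 1 - 0.0321 = 0.9679

0.9679


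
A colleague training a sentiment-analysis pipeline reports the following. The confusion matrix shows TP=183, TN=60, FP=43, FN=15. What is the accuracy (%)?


Accuracy = (TP+TN)/(TP+TN+FP+FN)
= (183+60)/(301)
= 243/301 = 80.73%

80.73%


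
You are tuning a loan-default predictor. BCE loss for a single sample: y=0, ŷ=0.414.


BCE = -[y·ln(p) + (1-y)·ln(1-p)]
= -0 - 1·ln(1-0.414)
= -ln(0.586) = 0.5344

0.5344


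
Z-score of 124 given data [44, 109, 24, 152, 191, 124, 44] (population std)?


μ = 98.2857, σ = 58.1494
z = (124 - 98.2857)/58.1494 = 0.4422

0.4422


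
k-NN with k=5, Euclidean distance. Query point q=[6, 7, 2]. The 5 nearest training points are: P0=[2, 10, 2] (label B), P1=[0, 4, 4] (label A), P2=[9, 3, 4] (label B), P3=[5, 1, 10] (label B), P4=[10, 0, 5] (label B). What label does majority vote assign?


d(q,P0) = 5.0  (label B)
d(q,P1) = 7.0  (label A)
d(q,P2) = 5.3852  (label B)
d(q,P3) = 10.0499  (label B)
d(q,P4) = 8.6023  (label B)
Votes: A=1, B=4
Majority → B

B


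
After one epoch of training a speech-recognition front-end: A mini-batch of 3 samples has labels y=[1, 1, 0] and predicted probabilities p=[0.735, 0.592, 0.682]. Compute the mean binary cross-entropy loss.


L[0] = -ln(0.735) = 0.3079
L[1] = -ln(0.592) = 0.5242
L[2] = -ln(1-0.682) = -ln(0.318) = 1.1457
mean = (0.3079 + 0.5242 + 1.1457)/3 = 0.6593

0.6593


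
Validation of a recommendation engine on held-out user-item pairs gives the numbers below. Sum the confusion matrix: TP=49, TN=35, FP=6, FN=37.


Total = TP + TN + FP + FN
= 49 + 35 + 6 + 37
= 127
(Predicted positive: 55, predicted negative: 72)

127


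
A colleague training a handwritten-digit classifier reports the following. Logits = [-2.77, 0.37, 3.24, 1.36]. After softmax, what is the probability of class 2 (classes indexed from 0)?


Exponentials: e^-2.77=0.0627, e^0.37=1.4477, e^3.24=25.5337, e^1.36=3.8962
Sum = 30.9403
Softmax = [0.002, 0.0468, 0.8253, 0.1259]
p[2] = 25.5337/30.9403 = 0.8253

0.8253


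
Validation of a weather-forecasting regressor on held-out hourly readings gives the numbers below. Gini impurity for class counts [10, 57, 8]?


Probabilities: [10/75, 57/75, 8/75] ≈ [0.1333, 0.76, 0.1067]
Σpᵢ² = (100 + 3249 + 64)/75² = 3413/5625
Gini = 1 - Σpᵢ² = 1 - 3413/5625 = 0.3932

0.3932


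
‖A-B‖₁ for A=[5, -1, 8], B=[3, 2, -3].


d = |5-3| + |-1-2| + |8+ 3|
  = 2 + 3 + 11
  = 16

16


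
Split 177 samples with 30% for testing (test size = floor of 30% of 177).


Test = ⌊177·30/100⌋ = 53
Train = 177 - 53 = 124

Train: 124, Test: 53


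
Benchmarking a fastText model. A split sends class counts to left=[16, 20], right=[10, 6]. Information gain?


Parent = [26, 26], H_parent = 1
H_left = 0.9911 (n=36), H_right = 0.9544 (n=16)
H_children = (36/52)·0.9911 + (16/52)·0.9544 = 0.9798
IG = 1 - 0.9798 = 0.0202

0.0202


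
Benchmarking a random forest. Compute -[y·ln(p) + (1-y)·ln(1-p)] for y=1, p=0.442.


BCE = -[y·ln(p) + (1-y)·ln(1-p)]
= -1·ln(0.442) - 0
= -ln(0.442) = 0.8164

0.8164


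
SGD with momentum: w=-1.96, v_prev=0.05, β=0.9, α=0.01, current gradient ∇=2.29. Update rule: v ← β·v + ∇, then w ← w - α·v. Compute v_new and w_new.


v_new = 0.9·0.05 + 2.29 = 0.045 + 2.29 = 2.335
w_new = -1.96 - 0.01·2.335 = -1.96 - 0.02335 = -1.98335

v_new=2.335, w_new=-1.98335


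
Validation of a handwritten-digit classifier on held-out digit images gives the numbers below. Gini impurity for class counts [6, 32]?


Probabilities: [6/38, 32/38] ≈ [0.1579, 0.8421]
Σpᵢ² = (36 + 1024)/38² = 1060/1444
Gini = 1 - Σpᵢ² = 1 - 1060/1444 = 0.2659

0.2659


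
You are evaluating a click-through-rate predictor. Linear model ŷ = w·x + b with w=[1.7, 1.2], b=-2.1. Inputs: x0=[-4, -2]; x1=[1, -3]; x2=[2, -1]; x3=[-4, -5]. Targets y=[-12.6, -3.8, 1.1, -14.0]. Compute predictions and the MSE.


ŷ0 = (1.7)·(-4) + (1.2)·(-2) - 2.1 = -11.3
ŷ1 = (1.7)·(1) + (1.2)·(-3) - 2.1 = -4.0
ŷ2 = (1.7)·(2) + (1.2)·(-1) - 2.1 = 0.1
ŷ3 = (1.7)·(-4) + (1.2)·(-5) - 2.1 = -14.9
errors² = [1.69, 0.04, 1.0, 0.81]
MSE = 3.5400/4 = 0.885

0.885


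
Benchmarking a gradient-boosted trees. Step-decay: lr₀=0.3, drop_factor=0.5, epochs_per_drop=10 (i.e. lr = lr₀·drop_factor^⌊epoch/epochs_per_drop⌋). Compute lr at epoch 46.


n_drops = ⌊46/10⌋ = 4
lr = 0.3·0.5^4 = 0.3·0.0625 = 0.01875

0.01875


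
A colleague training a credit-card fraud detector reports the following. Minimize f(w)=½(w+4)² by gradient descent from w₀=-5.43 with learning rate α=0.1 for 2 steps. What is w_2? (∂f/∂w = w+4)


step 1: grad = -5.43+4 = -1.43; w = -5.43 - 0.1·(-1.43) = -5.287
step 2: grad = -5.287+4 = -1.287; w = -5.287 - 0.1·(-1.287) = -5.1583

-5.1583


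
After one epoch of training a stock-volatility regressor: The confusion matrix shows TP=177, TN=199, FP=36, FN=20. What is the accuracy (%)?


Accuracy = (TP+TN)/(TP+TN+FP+FN)
= (177+199)/(432)
= 376/432 = 87.04%

87.04%


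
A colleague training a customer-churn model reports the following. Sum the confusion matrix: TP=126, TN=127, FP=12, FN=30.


Total = TP + TN + FP + FN
= 126 + 127 + 12 + 30
= 295
(Predicted positive: 138, predicted negative: 157)

295


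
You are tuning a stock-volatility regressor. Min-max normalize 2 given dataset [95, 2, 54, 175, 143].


min=2, max=175
(2-2)/(175-2) = 0/173 = 0.0

0.0


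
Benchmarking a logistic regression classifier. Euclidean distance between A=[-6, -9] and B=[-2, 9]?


d = √((-6+ 2)² + (-9-9)²)
  = √(16 + 324)
  = √340 = 18.4391

18.4391


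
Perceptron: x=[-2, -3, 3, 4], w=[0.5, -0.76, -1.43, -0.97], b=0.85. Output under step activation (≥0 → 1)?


z = (-2)·(0.5) + (-3)·(-0.76) + (3)·(-1.43) + (4)·(-0.97) + 0.85
  = -6.04
step(z) = 0 (z<0)

0


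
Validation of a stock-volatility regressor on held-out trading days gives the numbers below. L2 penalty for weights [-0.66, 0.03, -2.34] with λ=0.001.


‖w‖₂² = (-0.66)² + (0.03)² + (-2.34)²
     = 0.4356 + 0.0009 + 5.4756
     = 5.9121
λ·‖w‖₂² = 0.001·5.9121 = 0.005912

0.005912


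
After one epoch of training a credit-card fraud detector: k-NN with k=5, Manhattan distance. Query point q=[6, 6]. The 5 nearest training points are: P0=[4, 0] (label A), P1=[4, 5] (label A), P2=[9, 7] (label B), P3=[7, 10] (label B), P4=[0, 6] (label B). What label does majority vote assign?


d(q,P0) = 8  (label A)
d(q,P1) = 3  (label A)
d(q,P2) = 4  (label B)
d(q,P3) = 5  (label B)
d(q,P4) = 6  (label B)
Votes: A=2, B=3
Majority → B

B


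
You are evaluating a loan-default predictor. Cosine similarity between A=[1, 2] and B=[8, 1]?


A·B = 1·8 + 2·1 = 10
‖A‖ = √5 = 2.2361, ‖B‖ = √65 = 8.0623
cos = 10/(√5·√65) = 10/√325 = 0.5547

0.5547


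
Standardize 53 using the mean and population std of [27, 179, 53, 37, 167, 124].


μ = 97.8333, σ = 61.6236
z = (53 - 97.8333)/61.6236 = -0.7275

-0.7275


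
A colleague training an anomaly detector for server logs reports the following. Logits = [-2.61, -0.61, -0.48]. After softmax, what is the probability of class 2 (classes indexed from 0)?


Exponentials: e^-2.61=0.0735, e^-0.61=0.5434, e^-0.48=0.6188
Sum = 1.2357
Softmax = [0.0595, 0.4397, 0.5008]
p[2] = 0.6188/1.2357 = 0.5008

0.5008


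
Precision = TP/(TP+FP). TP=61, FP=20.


Precision = TP/(TP+FP)
= 61/(61+20)
= 61/81 = 75.31%

75.31%


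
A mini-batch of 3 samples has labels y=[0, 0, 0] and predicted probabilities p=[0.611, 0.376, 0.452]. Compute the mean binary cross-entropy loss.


L[0] = -ln(1-0.611) = -ln(0.389) = 0.9442
L[1] = -ln(1-0.376) = -ln(0.624) = 0.4716
L[2] = -ln(1-0.452) = -ln(0.548) = 0.6015
mean = (0.9442 + 0.4716 + 0.6015)/3 = 0.6724

0.6724


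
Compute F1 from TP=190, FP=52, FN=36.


Precision = 190/242 = 0.7851
Recall = 190/226 = 0.8407
F1 = 2·P·R/(P+R) = 2·TP/(2·TP+FP+FN) = 380/(380+52+36) = 380/468 = 0.812

0.812


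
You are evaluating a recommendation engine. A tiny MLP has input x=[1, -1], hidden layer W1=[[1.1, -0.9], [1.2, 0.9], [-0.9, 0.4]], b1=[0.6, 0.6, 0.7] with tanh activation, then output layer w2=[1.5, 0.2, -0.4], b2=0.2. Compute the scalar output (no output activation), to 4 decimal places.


z1[0] = (1.1)·(1) + (-0.9)·(-1) + 0.6 = 2.6
z1[1] = (1.2)·(1) + (0.9)·(-1) + 0.6 = 0.9
z1[2] = (-0.9)·(1) + (0.4)·(-1) + 0.7 = -0.6
h = tanh(z1) = [0.989, 0.7163, -0.537]
output = (1.5)·(0.989) + (0.2)·(0.7163) + (-0.4)·(-0.537) + 0.2 = 2.0416

2.0416


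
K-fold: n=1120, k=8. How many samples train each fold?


Fold size = 1120/8 = 140
Training per fold = 1120 - 140 = 980

980


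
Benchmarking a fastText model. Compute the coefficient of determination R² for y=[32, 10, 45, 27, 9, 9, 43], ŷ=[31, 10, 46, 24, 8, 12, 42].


ȳ = 25
SS_res = Σ(y-ŷ)² = 22
SS_tot = Σ(y-ȳ)² = 1514
R² = 1 - SS_res/SS_tot = 1 - 0.0145 = 0.9855

0.9855


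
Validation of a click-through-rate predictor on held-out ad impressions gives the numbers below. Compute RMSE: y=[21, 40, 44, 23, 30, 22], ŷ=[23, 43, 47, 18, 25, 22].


MSE = 72/6 = 12
RMSE = √(72/6) = 3.4641

3.4641


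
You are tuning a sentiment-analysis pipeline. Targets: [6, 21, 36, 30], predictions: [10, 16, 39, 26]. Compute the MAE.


Absolute errors: |6-10|=4, |21-16|=5, |36-39|=3, |30-26|=4
Sum = 16
MAE = 16/4 = 4

4


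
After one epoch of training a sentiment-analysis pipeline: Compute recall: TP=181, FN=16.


Recall = TP/(TP+FN)
= 181/(181+16)
= 181/197 = 91.88%

91.88%


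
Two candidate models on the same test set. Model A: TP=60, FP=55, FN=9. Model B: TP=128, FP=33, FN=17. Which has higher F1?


Model A: P=60/115=0.5217, R=60/69=0.8696, F1=2PR/(P+R)=2TP/(2TP+FP+FN)=120/184=0.6522
Model B: P=128/161=0.795, R=128/145=0.8828, F1=2PR/(P+R)=2TP/(2TP+FP+FN)=256/306=0.8366
0.6522 < 0.8366 → Model B

Model B


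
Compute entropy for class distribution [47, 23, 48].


Probabilities: [47/118, 23/118, 48/118] ≈ [0.3983, 0.1949, 0.4068]
H = -((47/118)·log₂(47/118) + (23/118)·log₂(23/118) + (48/118)·log₂(48/118))
  = 1.5167 bits

1.5167 bits


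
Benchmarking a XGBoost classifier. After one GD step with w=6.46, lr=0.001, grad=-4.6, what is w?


w_new = w - α·∇
= 6.46 - 0.001·-4.6
= 6.46 + 0.0046
= 6.4646

6.4646


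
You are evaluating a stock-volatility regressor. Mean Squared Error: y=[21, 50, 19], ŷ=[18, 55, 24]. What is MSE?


Squared errors: (21-18)²=9, (50-55)²=25, (19-24)²=25
Sum = 59
MSE = 59/3 = 59/3

59/3


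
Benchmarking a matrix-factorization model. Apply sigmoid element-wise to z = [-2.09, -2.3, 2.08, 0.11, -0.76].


σ(-2.09) = 1/(1+e^2.09) = 0.1101
σ(-2.3) = 1/(1+e^2.3) = 0.0911
σ(2.08) = 1/(1+e^-2.08) = 0.8889
σ(0.11) = 1/(1+e^-0.11) = 0.5275
σ(-0.76) = 1/(1+e^0.76) = 0.3186
result = [0.1101, 0.0911, 0.8889, 0.5275, 0.3186]

[0.1101, 0.0911, 0.8889, 0.5275, 0.3186]


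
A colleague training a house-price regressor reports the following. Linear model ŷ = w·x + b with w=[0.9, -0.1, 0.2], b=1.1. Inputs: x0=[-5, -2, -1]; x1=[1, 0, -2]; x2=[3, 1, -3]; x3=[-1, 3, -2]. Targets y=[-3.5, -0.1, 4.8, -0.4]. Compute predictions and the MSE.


ŷ0 = (0.9)·(-5) + (-0.1)·(-2) + (0.2)·(-1) + 1.1 = -3.4
ŷ1 = (0.9)·(1) + (-0.1)·(0) + (0.2)·(-2) + 1.1 = 1.6
ŷ2 = (0.9)·(3) + (-0.1)·(1) + (0.2)·(-3) + 1.1 = 3.1
ŷ3 = (0.9)·(-1) + (-0.1)·(3) + (0.2)·(-2) + 1.1 = -0.5
errors² = [0.01, 2.89, 2.89, 0.01]
MSE = 5.8000/4 = 1.45

1.45
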